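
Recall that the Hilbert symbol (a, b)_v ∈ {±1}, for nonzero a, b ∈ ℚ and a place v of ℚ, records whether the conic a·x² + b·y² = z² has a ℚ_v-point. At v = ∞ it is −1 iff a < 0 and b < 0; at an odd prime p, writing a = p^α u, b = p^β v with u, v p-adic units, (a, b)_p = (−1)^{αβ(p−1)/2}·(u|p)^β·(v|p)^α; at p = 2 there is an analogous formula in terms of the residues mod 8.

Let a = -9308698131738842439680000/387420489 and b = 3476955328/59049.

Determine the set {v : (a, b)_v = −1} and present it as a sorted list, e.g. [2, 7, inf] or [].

[2, 7]

Mod squares: a ≡ -77, b ≡ 187. Check v ∈ {∞, 2, 3, 5, 7, 11, 17}.
v=7: a=7^9·(≡3), b=7^4·(≡6) mod 7; (3|7)=-1, (6|7)=-1; (−1)^{9·4·3}·(-1)^4·(-1)^9 = -1.
v=17: a=17^2·(≡2), b=17^1·(≡7) mod 17; (2|17)=+1, (7|17)=-1; (−1)^{2·1·8}·(+1)^1·(-1)^2 = +1.
v=3: a=3^-18·(≡1), b=3^-10·(≡1) mod 3; (1|3)=+1, (1|3)=+1; (−1)^{-18·-10·1}·(+1)^-10·(+1)^-18 = +1.
v=∞: -77 < 0 and 187 > 0  ⇒  (a,b)_∞ = +1.
v=5: a=5^4·(≡3), b=5^0·(≡2) mod 5; (3|5)=-1, (2|5)=-1; (−1)^{4·0·2}·(-1)^0·(-1)^4 = +1.
v=11: a=11^7·(≡5), b=11^3·(≡8) mod 11; (5|11)=+1, (8|11)=-1; (−1)^{7·3·5}·(+1)^3·(-1)^7 = +1.
v=2: v_2(a)=16, v_2(b)=6; units ≡ 3, 3 (mod 8); ε·ε+αω+βω = 1·1+16·1+6·1 ≡ 1  ⇒  (a,b)_2 = -1.
|Ram(-77, 187)| = 2, even; anisotropic at {2, 7}.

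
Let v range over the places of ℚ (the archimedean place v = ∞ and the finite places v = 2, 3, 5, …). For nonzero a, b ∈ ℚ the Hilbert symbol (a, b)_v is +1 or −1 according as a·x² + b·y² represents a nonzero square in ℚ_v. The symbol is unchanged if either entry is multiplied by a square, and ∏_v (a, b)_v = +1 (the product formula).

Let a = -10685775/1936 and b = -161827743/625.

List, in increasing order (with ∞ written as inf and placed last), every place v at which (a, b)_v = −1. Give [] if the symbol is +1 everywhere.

Mod squares: a ≡ -1479, b ≡ -3927. Check v ∈ {∞, 2, 3, 5, 7, 11, 17, 29}.
v=17: a=17^3·(≡8), b=17^1·(≡11) mod 17; (8|17)=+1, (11|17)=-1; (−1)^{3·1·8}·(+1)^1·(-1)^3 = -1.
v=3: a=3^1·(≡2), b=3^1·(≡2) mod 3; (2|3)=-1, (2|3)=-1; (−1)^{1·1·1}·(-1)^1·(-1)^1 = -1.
v=5: a=5^2·(≡4), b=5^-4·(≡2) mod 5; (4|5)=+1, (2|5)=-1; (−1)^{2·-4·2}·(+1)^-4·(-1)^2 = +1.
v=∞: -1479 < 0 and -3927 < 0  ⇒  (a,b)_∞ = -1.
v=7: a=7^0·(≡3), b=7^3·(≡3) mod 7; (3|7)=-1, (3|7)=-1; (−1)^{0·3·3}·(-1)^3·(-1)^0 = -1.
v=29: a=29^1·(≡25), b=29^2·(≡14) mod 29; (25|29)=+1, (14|29)=-1; (−1)^{1·2·14}·(+1)^2·(-1)^1 = -1.
v=11: a=11^-2·(≡2), b=11^1·(≡2) mod 11; (2|11)=-1, (2|11)=-1; (−1)^{-2·1·5}·(-1)^1·(-1)^-2 = -1.
v=2: v_2(a)=-4, v_2(b)=0; units ≡ 1, 1 (mod 8); ε·ε+αω+βω = 0·0+-4·0+0·0 ≡ 0  ⇒  (a,b)_2 = +1.
(-1479, -3927 / ℚ) ramifies at {3, 7, 11, 17, 29, ∞}: a division algebra.

[3, 7, 11, 17, 29, inf]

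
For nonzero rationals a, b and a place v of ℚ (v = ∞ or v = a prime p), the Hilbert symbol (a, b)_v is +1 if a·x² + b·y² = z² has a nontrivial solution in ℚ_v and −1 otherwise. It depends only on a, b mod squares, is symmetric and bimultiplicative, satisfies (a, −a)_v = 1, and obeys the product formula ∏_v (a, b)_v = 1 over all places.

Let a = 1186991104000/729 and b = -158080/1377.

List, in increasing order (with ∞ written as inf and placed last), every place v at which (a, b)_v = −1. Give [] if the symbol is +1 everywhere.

[2, 13, 17, 19]

Mod squares: a ≡ 190, b ≡ -41990. Check v ∈ {∞, 2, 3, 5, 13, 17, 19}.
v=17: a=17^0·(≡3), b=17^-1·(≡12) mod 17; (3|17)=-1, (12|17)=-1; (−1)^{0·-1·8}·(-1)^-1·(-1)^0 = -1.
v=∞: 190 > 0 and -41990 < 0  ⇒  (a,b)_∞ = +1.
v=19: a=19^3·(≡15), b=19^1·(≡15) mod 19; (15|19)=-1, (15|19)=-1; (−1)^{3·1·9}·(-1)^1·(-1)^3 = -1.
v=2: v_2(a)=13, v_2(b)=7; units ≡ 7, 5 (mod 8); ε·ε+αω+βω = 1·0+13·1+7·0 ≡ 1  ⇒  (a,b)_2 = -1.
v=13: a=13^2·(≡11), b=13^1·(≡5) mod 13; (11|13)=-1, (5|13)=-1; (−1)^{2·1·6}·(-1)^1·(-1)^2 = -1.
v=3: a=3^-6·(≡1), b=3^-4·(≡1) mod 3; (1|3)=+1, (1|3)=+1; (−1)^{-6·-4·1}·(+1)^-4·(+1)^-6 = +1.
v=5: a=5^3·(≡3), b=5^1·(≡2) mod 5; (3|5)=-1, (2|5)=-1; (−1)^{3·1·2}·(-1)^1·(-1)^3 = +1.
Ram(190, -41990) = {2, 13, 17, 19}; no ℚ_2-point on the conic.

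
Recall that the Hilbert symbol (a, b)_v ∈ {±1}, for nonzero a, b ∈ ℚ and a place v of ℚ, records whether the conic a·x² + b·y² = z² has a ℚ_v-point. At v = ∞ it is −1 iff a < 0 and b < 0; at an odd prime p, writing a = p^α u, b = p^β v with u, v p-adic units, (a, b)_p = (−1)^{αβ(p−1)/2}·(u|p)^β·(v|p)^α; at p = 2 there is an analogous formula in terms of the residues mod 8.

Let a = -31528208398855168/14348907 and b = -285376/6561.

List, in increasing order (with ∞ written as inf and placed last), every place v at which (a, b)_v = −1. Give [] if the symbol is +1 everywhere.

[3, 7, 11, 13, 17, inf]

Mod squares: a ≡ -561, b ≡ -91. Check v ∈ {∞, 2, 3, 7, 11, 13, 17}.
v=∞: -561 < 0 and -91 < 0  ⇒  (a,b)_∞ = -1.
v=2: v_2(a)=10, v_2(b)=6; units ≡ 7, 5 (mod 8); ε·ε+αω+βω = 1·0+10·1+6·0 ≡ 0  ⇒  (a,b)_2 = +1.
v=17: a=17^1·(≡13), b=17^0·(≡14) mod 17; (13|17)=+1, (14|17)=-1; (−1)^{1·0·8}·(+1)^0·(-1)^1 = -1.
v=13: a=13^4·(≡6), b=13^1·(≡2) mod 13; (6|13)=-1, (2|13)=-1; (−1)^{4·1·6}·(-1)^1·(-1)^4 = -1.
v=3: a=3^-15·(≡2), b=3^-8·(≡2) mod 3; (2|3)=-1, (2|3)=-1; (−1)^{-15·-8·1}·(-1)^-8·(-1)^-15 = -1.
v=11: a=11^1·(≡5), b=11^0·(≡6) mod 11; (5|11)=+1, (6|11)=-1; (−1)^{1·0·5}·(+1)^0·(-1)^1 = -1.
v=7: a=7^8·(≡3), b=7^3·(≡4) mod 7; (3|7)=-1, (4|7)=+1; (−1)^{8·3·3}·(-1)^3·(+1)^8 = -1.
(-561, -91 / ℚ) ramifies at {3, 7, 11, 13, 17, ∞}: a division algebra.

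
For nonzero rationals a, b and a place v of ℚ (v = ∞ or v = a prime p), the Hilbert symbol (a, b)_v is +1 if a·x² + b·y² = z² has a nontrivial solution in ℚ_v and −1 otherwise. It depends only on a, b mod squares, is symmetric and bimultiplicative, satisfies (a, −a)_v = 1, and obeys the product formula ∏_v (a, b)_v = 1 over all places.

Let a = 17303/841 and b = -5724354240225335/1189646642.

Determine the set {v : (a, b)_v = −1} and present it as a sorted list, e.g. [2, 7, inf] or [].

Mod squares: a ≡ 143, b ≡ -1870. Check v ∈ {∞, 2, 5, 11, 13, 17, 29}.
v=17: a=17^0·(≡6), b=17^1·(≡1) mod 17; (6|17)=-1, (1|17)=+1; (−1)^{0·1·8}·(-1)^1·(+1)^0 = -1.
v=13: a=13^1·(≡2), b=13^4·(≡11) mod 13; (2|13)=-1, (11|13)=-1; (−1)^{1·4·6}·(-1)^4·(-1)^1 = -1.
v=29: a=29^-2·(≡19), b=29^-6·(≡21) mod 29; (19|29)=-1, (21|29)=-1; (−1)^{-2·-6·14}·(-1)^-6·(-1)^-2 = +1.
v=5: a=5^0·(≡3), b=5^1·(≡4) mod 5; (3|5)=-1, (4|5)=+1; (−1)^{0·1·2}·(-1)^1·(+1)^0 = -1.
v=2: v_2(a)=0, v_2(b)=-1; units ≡ 7, 1 (mod 8); ε·ε+αω+βω = 1·0+0·0+-1·0 ≡ 0  ⇒  (a,b)_2 = +1.
v=11: a=11^3·(≡7), b=11^9·(≡6) mod 11; (7|11)=-1, (6|11)=-1; (−1)^{3·9·5}·(-1)^9·(-1)^3 = -1.
v=∞: 143 > 0 and -1870 < 0  ⇒  (a,b)_∞ = +1.
|Ram(143, -1870)| = 4, even; anisotropic at {5, 11, 13, 17}.

[5, 11, 13, 17]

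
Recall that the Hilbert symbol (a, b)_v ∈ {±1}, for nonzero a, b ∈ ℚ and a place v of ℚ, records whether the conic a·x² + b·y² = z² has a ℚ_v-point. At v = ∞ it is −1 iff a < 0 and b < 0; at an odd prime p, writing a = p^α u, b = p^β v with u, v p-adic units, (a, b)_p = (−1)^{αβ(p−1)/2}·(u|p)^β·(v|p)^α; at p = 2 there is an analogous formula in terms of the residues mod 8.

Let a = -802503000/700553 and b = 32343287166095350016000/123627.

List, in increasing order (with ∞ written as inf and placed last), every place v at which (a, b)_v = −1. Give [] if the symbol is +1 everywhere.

(a, b) ≡ (-41990, 6270) mod (ℚ^×)²; places V = {2, 3, 5, 7, 11, 13, 17, 19, 29, 31, ∞}.
(a,b)_2: α=3, β=11; u≡5, v≡7 (mod 8); ε(u)ε(v)=0·1, αω(v)=3·0, βω(u)=11·1; sum ≡ 1  ⇒  -1.
(a,b)_∞: sgn(-41990)=−, sgn(6270)=+, so +1.
(a,b)_31: α=0, u≡3; β=2, v≡7 (mod 31); (3|31)=-1, (7|31)=+1; sign (−1)^0·-1^2·+1^0 = +1.
(a,b)_11: α=0, u≡6; β=1, v≡1 (mod 11); (6|11)=-1, (1|11)=+1; sign (−1)^0·-1^1·+1^0 = -1.
(a,b)_29: α=-2, u≡19; β=-2, v≡16 (mod 29); (19|29)=-1, (16|29)=+1; sign (−1)^0·-1^-2·+1^-2 = +1.
(a,b)_3: α=2, u≡1; β=-1, v≡2 (mod 3); (1|3)=+1, (2|3)=-1; sign (−1)^0·+1^-1·-1^2 = +1.
(a,b)_5: α=3, u≡2; β=3, v≡4 (mod 5); (2|5)=-1, (4|5)=+1; sign (−1)^0·-1^3·+1^3 = -1.
(a,b)_19: α=3, u≡10; β=5, v≡1 (mod 19); (10|19)=-1, (1|19)=+1; sign (−1)^1·-1^5·+1^3 = +1.
(a,b)_13: α=1, u≡8; β=6, v≡12 (mod 13); (8|13)=-1, (12|13)=+1; sign (−1)^0·-1^6·+1^1 = +1.
(a,b)_7: α=-2, u≡3; β=-2, v≡3 (mod 7); (3|7)=-1, (3|7)=-1; sign (−1)^0·-1^-2·-1^-2 = +1.
(a,b)_17: α=-1, u≡3; β=0, v≡6 (mod 17); (3|17)=-1, (6|17)=-1; sign (−1)^0·-1^0·-1^-1 = -1.
Ram(-41990, 6270) = {2, 5, 11, 17}; no ℚ_2-point on the conic.

[2, 5, 11, 17]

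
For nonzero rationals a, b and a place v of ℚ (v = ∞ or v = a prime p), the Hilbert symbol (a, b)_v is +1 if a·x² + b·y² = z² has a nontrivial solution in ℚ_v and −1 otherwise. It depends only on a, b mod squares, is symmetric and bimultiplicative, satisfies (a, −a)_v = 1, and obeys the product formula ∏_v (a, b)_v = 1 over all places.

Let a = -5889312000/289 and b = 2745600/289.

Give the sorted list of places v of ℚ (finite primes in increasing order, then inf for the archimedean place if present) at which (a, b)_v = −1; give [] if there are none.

[11, 13]

Mod squares: a ≡ -5, b ≡ 429. Check v ∈ {∞, 2, 3, 5, 11, 13, 17}.
v=13: a=13^2·(≡7), b=13^1·(≡5) mod 13; (7|13)=-1, (5|13)=-1; (−1)^{2·1·6}·(-1)^1·(-1)^2 = -1.
v=3: a=3^2·(≡1), b=3^1·(≡2) mod 3; (1|3)=+1, (2|3)=-1; (−1)^{2·1·1}·(+1)^1·(-1)^2 = +1.
v=17: a=17^-2·(≡6), b=17^-2·(≡15) mod 17; (6|17)=-1, (15|17)=+1; (−1)^{-2·-2·8}·(-1)^-2·(+1)^-2 = +1.
v=5: a=5^3·(≡1), b=5^2·(≡1) mod 5; (1|5)=+1, (1|5)=+1; (−1)^{3·2·2}·(+1)^2·(+1)^3 = +1.
v=∞: -5 < 0 and 429 > 0  ⇒  (a,b)_∞ = +1.
v=11: a=11^2·(≡10), b=11^1·(≡7) mod 11; (10|11)=-1, (7|11)=-1; (−1)^{2·1·5}·(-1)^1·(-1)^2 = -1.
v=2: v_2(a)=8, v_2(b)=8; units ≡ 3, 5 (mod 8); ε·ε+αω+βω = 1·0+8·1+8·1 ≡ 0  ⇒  (a,b)_2 = +1.
(-5, 429 / ℚ) ramifies at {11, 13}: a division algebra.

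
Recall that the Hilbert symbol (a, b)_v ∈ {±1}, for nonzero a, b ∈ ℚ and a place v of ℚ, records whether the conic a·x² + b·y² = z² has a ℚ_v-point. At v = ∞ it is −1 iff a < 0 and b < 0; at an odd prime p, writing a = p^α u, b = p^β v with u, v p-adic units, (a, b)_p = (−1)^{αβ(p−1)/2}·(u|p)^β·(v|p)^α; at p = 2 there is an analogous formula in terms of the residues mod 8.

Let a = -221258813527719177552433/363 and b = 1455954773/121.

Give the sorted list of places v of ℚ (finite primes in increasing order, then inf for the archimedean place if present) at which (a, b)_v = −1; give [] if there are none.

[3, 29]

Mod squares: a ≡ -313131, b ≡ 6293. Check v ∈ {∞, 2, 3, 7, 11, 13, 29, 31, 37}.
v=31: a=31^3·(≡25), b=31^1·(≡27) mod 31; (25|31)=+1, (27|31)=-1; (−1)^{3·1·15}·(+1)^1·(-1)^3 = +1.
v=29: a=29^2·(≡26), b=29^1·(≡3) mod 29; (26|29)=-1, (3|29)=-1; (−1)^{2·1·14}·(-1)^1·(-1)^2 = -1.
v=37: a=37^5·(≡34), b=37^2·(≡10) mod 37; (34|37)=+1, (10|37)=+1; (−1)^{5·2·18}·(+1)^2·(+1)^5 = +1.
v=3: a=3^-1·(≡2), b=3^0·(≡2) mod 3; (2|3)=-1, (2|3)=-1; (−1)^{-1·0·1}·(-1)^0·(-1)^-1 = -1.
v=11: a=11^-2·(≡10), b=11^-2·(≡9) mod 11; (10|11)=-1, (9|11)=+1; (−1)^{-2·-2·5}·(-1)^-2·(+1)^-2 = +1.
v=2: v_2(a)=0, v_2(b)=0; units ≡ 5, 5 (mod 8); ε·ε+αω+βω = 0·0+0·1+0·1 ≡ 0  ⇒  (a,b)_2 = +1.
v=13: a=13^5·(≡11), b=13^2·(≡1) mod 13; (11|13)=-1, (1|13)=+1; (−1)^{5·2·6}·(-1)^2·(+1)^5 = +1.
v=∞: -313131 < 0 and 6293 > 0  ⇒  (a,b)_∞ = +1.
v=7: a=7^3·(≡4), b=7^1·(≡6) mod 7; (4|7)=+1, (6|7)=-1; (−1)^{3·1·3}·(+1)^1·(-1)^3 = +1.
(-313131, 6293 / ℚ) ramifies at {3, 29}: a division algebra.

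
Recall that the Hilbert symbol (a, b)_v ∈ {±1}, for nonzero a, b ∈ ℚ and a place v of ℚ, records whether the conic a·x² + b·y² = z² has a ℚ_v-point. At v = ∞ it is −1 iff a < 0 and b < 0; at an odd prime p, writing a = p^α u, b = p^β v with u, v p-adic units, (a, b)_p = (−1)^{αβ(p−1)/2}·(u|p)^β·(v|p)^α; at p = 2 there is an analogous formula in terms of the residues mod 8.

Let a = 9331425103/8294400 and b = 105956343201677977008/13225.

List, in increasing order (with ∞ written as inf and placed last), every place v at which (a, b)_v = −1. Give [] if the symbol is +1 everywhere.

[2, 11, 17, 31]

(a, b) ≡ (527527, 403) mod (ℚ^×)²; places V = {2, 3, 5, 7, 11, 13, 17, 19, 23, 31, ∞}.
(a,b)_11: α=1, u≡2; β=2, v≡6 (mod 11); (2|11)=-1, (6|11)=-1; sign (−1)^0·-1^2·-1^1 = -1.
(a,b)_5: α=-2, u≡3; β=-2, v≡2 (mod 5); (3|5)=-1, (2|5)=-1; sign (−1)^0·-1^-2·-1^-2 = +1.
(a,b)_19: α=2, u≡1; β=0, v≡5 (mod 19); (1|19)=+1, (5|19)=+1; sign (−1)^0·+1^0·+1^2 = +1.
(a,b)_2: α=-12, β=4; u≡7, v≡3 (mod 8); ε(u)ε(v)=1·1, αω(v)=-12·1, βω(u)=4·0; sum ≡ 1  ⇒  -1.
(a,b)_13: α=1, u≡8; β=3, v≡2 (mod 13); (8|13)=-1, (2|13)=-1; sign (−1)^0·-1^3·-1^1 = +1.
(a,b)_3: α=-4, u≡1; β=10, v≡1 (mod 3); (1|3)=+1, (1|3)=+1; sign (−1)^0·+1^10·+1^-4 = +1.
(a,b)_17: α=1, u≡7; β=2, v≡5 (mod 17); (7|17)=-1, (5|17)=-1; sign (−1)^0·-1^2·-1^1 = -1.
(a,b)_7: α=3, u≡5; β=2, v≡2 (mod 7); (5|7)=-1, (2|7)=+1; sign (−1)^0·-1^2·+1^3 = +1.
(a,b)_23: α=0, u≡22; β=-2, v≡9 (mod 23); (22|23)=-1, (9|23)=+1; sign (−1)^0·-1^-2·+1^0 = +1.
(a,b)_31: α=1, u≡13; β=3, v≡13 (mod 31); (13|31)=-1, (13|31)=-1; sign (−1)^1·-1^3·-1^1 = -1.
(a,b)_∞: sgn(527527)=+, sgn(403)=+, so +1.
(527527, 403 / ℚ) ramifies at {2, 11, 17, 31}: a division algebra.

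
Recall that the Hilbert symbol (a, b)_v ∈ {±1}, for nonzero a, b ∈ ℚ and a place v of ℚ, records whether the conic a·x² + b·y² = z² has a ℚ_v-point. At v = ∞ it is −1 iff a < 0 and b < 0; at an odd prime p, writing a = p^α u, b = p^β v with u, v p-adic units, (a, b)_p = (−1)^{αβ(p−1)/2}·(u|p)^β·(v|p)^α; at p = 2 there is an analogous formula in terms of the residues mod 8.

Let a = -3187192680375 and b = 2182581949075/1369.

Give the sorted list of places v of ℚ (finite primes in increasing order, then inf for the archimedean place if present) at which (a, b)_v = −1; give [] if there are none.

Mod squares: a ≡ -15, b ≡ 187. Check v ∈ {∞, 2, 3, 5, 11, 17, 29, 31, 37, 41}.
v=37: a=37^0·(≡6), b=37^-2·(≡13) mod 37; (6|37)=-1, (13|37)=-1; (−1)^{0·-2·18}·(-1)^-2·(-1)^0 = +1.
v=2: v_2(a)=0, v_2(b)=0; units ≡ 1, 3 (mod 8); ε·ε+αω+βω = 0·1+0·1+0·0 ≡ 0  ⇒  (a,b)_2 = +1.
v=31: a=31^0·(≡4), b=31^2·(≡9) mod 31; (4|31)=+1, (9|31)=+1; (−1)^{0·2·15}·(+1)^2·(+1)^0 = +1.
v=5: a=5^3·(≡2), b=5^2·(≡2) mod 5; (2|5)=-1, (2|5)=-1; (−1)^{3·2·2}·(-1)^2·(-1)^3 = -1.
v=41: a=41^0·(≡24), b=41^2·(≡33) mod 41; (24|41)=-1, (33|41)=+1; (−1)^{0·2·20}·(-1)^2·(+1)^0 = +1.
v=29: a=29^2·(≡10), b=29^0·(≡4) mod 29; (10|29)=-1, (4|29)=+1; (−1)^{2·0·14}·(-1)^0·(+1)^2 = +1.
v=∞: -15 < 0 and 187 > 0  ⇒  (a,b)_∞ = +1.
v=3: a=3^1·(≡1), b=3^0·(≡1) mod 3; (1|3)=+1, (1|3)=+1; (−1)^{1·0·1}·(+1)^0·(+1)^1 = +1.
v=17: a=17^4·(≡1), b=17^3·(≡11) mod 17; (1|17)=+1, (11|17)=-1; (−1)^{4·3·8}·(+1)^3·(-1)^4 = +1.
v=11: a=11^2·(≡10), b=11^1·(≡6) mod 11; (10|11)=-1, (6|11)=-1; (−1)^{2·1·5}·(-1)^1·(-1)^2 = -1.
Ram(-15, 187) = {5, 11}; no ℚ_5-point on the conic.

[5, 11]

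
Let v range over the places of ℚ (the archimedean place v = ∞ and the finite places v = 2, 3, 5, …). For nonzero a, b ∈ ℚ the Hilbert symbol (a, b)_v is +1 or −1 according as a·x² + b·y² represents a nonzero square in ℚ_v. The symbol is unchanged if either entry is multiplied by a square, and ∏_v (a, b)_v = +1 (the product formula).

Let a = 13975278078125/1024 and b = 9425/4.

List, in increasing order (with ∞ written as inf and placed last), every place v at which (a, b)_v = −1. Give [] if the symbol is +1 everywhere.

[7, 29]

Mod squares: a ≡ 6293, b ≡ 377. Check v ∈ {∞, 2, 5, 7, 13, 29, 31}.
v=13: a=13^2·(≡3), b=13^1·(≡9) mod 13; (3|13)=+1, (9|13)=+1; (−1)^{2·1·6}·(+1)^1·(+1)^2 = +1.
v=5: a=5^6·(≡3), b=5^2·(≡3) mod 5; (3|5)=-1, (3|5)=-1; (−1)^{6·2·2}·(-1)^2·(-1)^6 = +1.
v=31: a=31^1·(≡22), b=31^0·(≡8) mod 31; (22|31)=-1, (8|31)=+1; (−1)^{1·0·15}·(-1)^0·(+1)^1 = +1.
v=29: a=29^3·(≡8), b=29^1·(≡16) mod 29; (8|29)=-1, (16|29)=+1; (−1)^{3·1·14}·(-1)^1·(+1)^3 = -1.
v=∞: 6293 > 0 and 377 > 0  ⇒  (a,b)_∞ = +1.
v=7: a=7^1·(≡5), b=7^0·(≡6) mod 7; (5|7)=-1, (6|7)=-1; (−1)^{1·0·3}·(-1)^0·(-1)^1 = -1.
v=2: v_2(a)=-10, v_2(b)=-2; units ≡ 5, 1 (mod 8); ε·ε+αω+βω = 0·0+-10·0+-2·1 ≡ 0  ⇒  (a,b)_2 = +1.
(6293, 377 / ℚ) ramifies at {7, 29}: a division algebra.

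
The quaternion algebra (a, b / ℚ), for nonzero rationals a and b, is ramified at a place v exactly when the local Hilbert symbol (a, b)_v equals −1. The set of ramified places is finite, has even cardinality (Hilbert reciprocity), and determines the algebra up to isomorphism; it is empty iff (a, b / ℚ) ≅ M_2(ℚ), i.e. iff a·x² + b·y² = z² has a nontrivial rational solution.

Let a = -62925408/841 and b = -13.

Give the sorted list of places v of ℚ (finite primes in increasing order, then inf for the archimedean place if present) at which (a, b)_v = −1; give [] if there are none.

[2, inf]

Mod squares: a ≡ -182, b ≡ -13. Check v ∈ {∞, 2, 3, 7, 13, 29}.
v=13: a=13^1·(≡12), b=13^1·(≡12) mod 13; (12|13)=+1, (12|13)=+1; (−1)^{1·1·6}·(+1)^1·(+1)^1 = +1.
v=3: a=3^2·(≡1), b=3^0·(≡2) mod 3; (1|3)=+1, (2|3)=-1; (−1)^{2·0·1}·(+1)^0·(-1)^2 = +1.
v=29: a=29^-2·(≡10), b=29^0·(≡16) mod 29; (10|29)=-1, (16|29)=+1; (−1)^{-2·0·14}·(-1)^0·(+1)^-2 = +1.
v=2: v_2(a)=5, v_2(b)=0; units ≡ 5, 3 (mod 8); ε·ε+αω+βω = 0·1+5·1+0·1 ≡ 1  ⇒  (a,b)_2 = -1.
v=∞: -182 < 0 and -13 < 0  ⇒  (a,b)_∞ = -1.
v=7: a=7^5·(≡1), b=7^0·(≡1) mod 7; (1|7)=+1, (1|7)=+1; (−1)^{5·0·3}·(+1)^0·(+1)^5 = +1.
Ram(-182, -13) = {2, ∞}; no ℚ_2-point on the conic.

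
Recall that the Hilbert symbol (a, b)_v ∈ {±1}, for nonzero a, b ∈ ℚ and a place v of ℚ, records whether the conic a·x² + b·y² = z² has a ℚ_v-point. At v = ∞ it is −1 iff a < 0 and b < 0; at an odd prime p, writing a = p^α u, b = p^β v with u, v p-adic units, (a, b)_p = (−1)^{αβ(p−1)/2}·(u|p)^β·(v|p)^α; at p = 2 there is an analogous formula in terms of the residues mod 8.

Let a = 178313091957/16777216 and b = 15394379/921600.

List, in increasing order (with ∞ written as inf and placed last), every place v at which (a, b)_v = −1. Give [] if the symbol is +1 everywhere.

[11, 13]

(a, b) ≡ (13, 11) mod (ℚ^×)²; places V = {2, 3, 5, 7, 11, 13, ∞}.
(a,b)_7: α=2, u≡6; β=2, v≡4 (mod 7); (6|7)=-1, (4|7)=+1; sign (−1)^0·-1^2·+1^2 = +1.
(a,b)_∞: sgn(13)=+, sgn(11)=+, so +1.
(a,b)_3: α=4, u≡1; β=-2, v≡2 (mod 3); (1|3)=+1, (2|3)=-1; sign (−1)^0·+1^-2·-1^4 = +1.
(a,b)_5: α=0, u≡2; β=-2, v≡1 (mod 5); (2|5)=-1, (1|5)=+1; sign (−1)^0·-1^-2·+1^0 = +1.
(a,b)_11: α=2, u≡7; β=1, v≡4 (mod 11); (7|11)=-1, (4|11)=+1; sign (−1)^0·-1^1·+1^2 = -1.
(a,b)_13: α=5, u≡3; β=4, v≡8 (mod 13); (3|13)=+1, (8|13)=-1; sign (−1)^0·+1^4·-1^5 = -1.
(a,b)_2: α=-24, β=-12; u≡5, v≡3 (mod 8); ε(u)ε(v)=0·1, αω(v)=-24·1, βω(u)=-12·1; sum ≡ 0  ⇒  +1.
Ram(13, 11) = {11, 13}; no ℚ_11-point on the conic.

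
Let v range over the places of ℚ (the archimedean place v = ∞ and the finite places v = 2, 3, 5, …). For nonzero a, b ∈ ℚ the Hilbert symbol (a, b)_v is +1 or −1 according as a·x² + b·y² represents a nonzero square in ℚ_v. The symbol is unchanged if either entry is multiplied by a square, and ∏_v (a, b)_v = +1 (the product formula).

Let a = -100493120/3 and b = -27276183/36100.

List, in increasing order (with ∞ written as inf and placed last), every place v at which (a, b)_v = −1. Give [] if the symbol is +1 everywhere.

Mod squares: a ≡ -96135, b ≡ -23. Check v ∈ {∞, 2, 3, 5, 7, 11, 13, 17, 19, 23, 29}.
v=∞: -96135 < 0 and -23 < 0  ⇒  (a,b)_∞ = -1.
v=17: a=17^1·(≡11), b=17^0·(≡5) mod 17; (11|17)=-1, (5|17)=-1; (−1)^{1·0·8}·(-1)^0·(-1)^1 = -1.
v=2: v_2(a)=6, v_2(b)=-2; units ≡ 1, 1 (mod 8); ε·ε+αω+βω = 0·0+6·0+-2·0 ≡ 0  ⇒  (a,b)_2 = +1.
v=11: a=11^0·(≡3), b=11^4·(≡2) mod 11; (3|11)=+1, (2|11)=-1; (−1)^{0·4·5}·(+1)^4·(-1)^0 = +1.
v=3: a=3^-1·(≡1), b=3^4·(≡1) mod 3; (1|3)=+1, (1|3)=+1; (−1)^{-1·4·1}·(+1)^4·(+1)^-1 = +1.
v=19: a=19^0·(≡9), b=19^-2·(≡13) mod 19; (9|19)=+1, (13|19)=-1; (−1)^{0·-2·9}·(+1)^-2·(-1)^0 = +1.
v=7: a=7^2·(≡5), b=7^0·(≡3) mod 7; (5|7)=-1, (3|7)=-1; (−1)^{2·0·3}·(-1)^0·(-1)^2 = +1.
v=13: a=13^1·(≡5), b=13^0·(≡12) mod 13; (5|13)=-1, (12|13)=+1; (−1)^{1·0·6}·(-1)^0·(+1)^1 = +1.
v=23: a=23^0·(≡7), b=23^1·(≡11) mod 23; (7|23)=-1, (11|23)=-1; (−1)^{0·1·11}·(-1)^1·(-1)^0 = -1.
v=29: a=29^1·(≡25), b=29^0·(≡6) mod 29; (25|29)=+1, (6|29)=+1; (−1)^{1·0·14}·(+1)^0·(+1)^1 = +1.
v=5: a=5^1·(≡2), b=5^-2·(≡3) mod 5; (2|5)=-1, (3|5)=-1; (−1)^{1·-2·2}·(-1)^-2·(-1)^1 = -1.
Ram(-96135, -23) = {5, 17, 23, ∞}; no ℚ_5-point on the conic.

[5, 17, 23, inf]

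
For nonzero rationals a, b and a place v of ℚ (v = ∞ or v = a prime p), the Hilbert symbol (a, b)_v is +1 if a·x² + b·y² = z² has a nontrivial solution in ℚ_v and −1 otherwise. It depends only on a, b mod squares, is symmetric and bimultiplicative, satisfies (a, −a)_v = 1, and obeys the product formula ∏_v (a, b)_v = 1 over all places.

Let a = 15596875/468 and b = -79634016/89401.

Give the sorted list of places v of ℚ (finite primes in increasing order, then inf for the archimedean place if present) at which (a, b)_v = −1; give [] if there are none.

(a, b) ≡ (324415, -1254) mod (ℚ^×)²; places V = {2, 3, 5, 7, 11, 13, 19, 23, 31, ∞}.
(a,b)_23: α=1, u≡2; β=-2, v≡10 (mod 23); (2|23)=+1, (10|23)=-1; sign (−1)^0·+1^-2·-1^1 = -1.
(a,b)_2: α=-2, β=5; u≡7, v≡5 (mod 8); ε(u)ε(v)=1·0, αω(v)=-2·1, βω(u)=5·0; sum ≡ 0  ⇒  +1.
(a,b)_11: α=0, u≡5; β=1, v≡10 (mod 11); (5|11)=+1, (10|11)=-1; sign (−1)^0·+1^1·-1^0 = +1.
(a,b)_3: α=-2, u≡1; β=5, v≡2 (mod 3); (1|3)=+1, (2|3)=-1; sign (−1)^0·+1^5·-1^-2 = +1.
(a,b)_5: α=5, u≡2; β=0, v≡4 (mod 5); (2|5)=-1, (4|5)=+1; sign (−1)^0·-1^0·+1^5 = +1.
(a,b)_7: α=1, u≡3; β=2, v≡5 (mod 7); (3|7)=-1, (5|7)=-1; sign (−1)^0·-1^2·-1^1 = -1.
(a,b)_19: α=0, u≡5; β=1, v≡10 (mod 19); (5|19)=+1, (10|19)=-1; sign (−1)^0·+1^1·-1^0 = +1.
(a,b)_∞: sgn(324415)=+, sgn(-1254)=−, so +1.
(a,b)_31: α=1, u≡19; β=0, v≡23 (mod 31); (19|31)=+1, (23|31)=-1; sign (−1)^0·+1^0·-1^1 = -1.
(a,b)_13: α=-1, u≡6; β=-2, v≡5 (mod 13); (6|13)=-1, (5|13)=-1; sign (−1)^0·-1^-2·-1^-1 = -1.
Ram(324415, -1254) = {7, 13, 23, 31}; no ℚ_7-point on the conic.

[7, 13, 23, 31]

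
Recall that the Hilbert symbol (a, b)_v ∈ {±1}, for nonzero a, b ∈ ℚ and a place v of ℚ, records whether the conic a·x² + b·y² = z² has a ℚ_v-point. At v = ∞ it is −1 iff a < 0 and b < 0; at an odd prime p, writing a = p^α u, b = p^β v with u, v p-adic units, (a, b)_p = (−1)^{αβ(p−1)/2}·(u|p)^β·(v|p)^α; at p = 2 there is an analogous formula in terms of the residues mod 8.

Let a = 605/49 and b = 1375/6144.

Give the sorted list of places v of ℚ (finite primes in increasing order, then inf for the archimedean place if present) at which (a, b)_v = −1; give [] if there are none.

(a, b) ≡ (5, 330) mod (ℚ^×)²; places V = {2, 3, 5, 7, 11, ∞}.
(a,b)_3: α=0, u≡2; β=-1, v≡2 (mod 3); (2|3)=-1, (2|3)=-1; sign (−1)^0·-1^-1·-1^0 = -1.
(a,b)_2: α=0, β=-11; u≡5, v≡5 (mod 8); ε(u)ε(v)=0·0, αω(v)=0·1, βω(u)=-11·1; sum ≡ 1  ⇒  -1.
(a,b)_5: α=1, u≡4; β=3, v≡4 (mod 5); (4|5)=+1, (4|5)=+1; sign (−1)^0·+1^3·+1^1 = +1.
(a,b)_7: α=-2, u≡3; β=0, v≡2 (mod 7); (3|7)=-1, (2|7)=+1; sign (−1)^0·-1^0·+1^-2 = +1.
(a,b)_11: α=2, u≡1; β=1, v≡8 (mod 11); (1|11)=+1, (8|11)=-1; sign (−1)^0·+1^1·-1^2 = +1.
(a,b)_∞: sgn(5)=+, sgn(330)=+, so +1.
Ram(5, 330) = {2, 3}; no ℚ_2-point on the conic.

[2, 3]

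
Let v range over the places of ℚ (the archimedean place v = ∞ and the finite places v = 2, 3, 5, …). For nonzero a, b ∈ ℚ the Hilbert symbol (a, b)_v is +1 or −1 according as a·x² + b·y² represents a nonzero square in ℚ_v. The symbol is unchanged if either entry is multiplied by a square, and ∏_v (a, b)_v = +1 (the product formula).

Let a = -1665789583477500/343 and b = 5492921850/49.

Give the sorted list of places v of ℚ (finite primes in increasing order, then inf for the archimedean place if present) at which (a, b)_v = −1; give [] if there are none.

Mod squares: a ≡ -29393, b ≡ 26. Check v ∈ {∞, 2, 3, 5, 7, 13, 17, 19}.
v=17: a=17^3·(≡6), b=17^2·(≡15) mod 17; (6|17)=-1, (15|17)=+1; (−1)^{3·2·8}·(-1)^2·(+1)^3 = +1.
v=7: a=7^-3·(≡2), b=7^-2·(≡3) mod 7; (2|7)=+1, (3|7)=-1; (−1)^{-3·-2·3}·(+1)^-2·(-1)^-3 = -1.
v=13: a=13^3·(≡3), b=13^1·(≡8) mod 13; (3|13)=+1, (8|13)=-1; (−1)^{3·1·6}·(+1)^1·(-1)^3 = -1.
v=∞: -29393 < 0 and 26 > 0  ⇒  (a,b)_∞ = +1.
v=3: a=3^2·(≡1), b=3^4·(≡2) mod 3; (1|3)=+1, (2|3)=-1; (−1)^{2·4·1}·(+1)^4·(-1)^2 = +1.
v=5: a=5^4·(≡2), b=5^2·(≡1) mod 5; (2|5)=-1, (1|5)=+1; (−1)^{4·2·2}·(-1)^2·(+1)^4 = +1.
v=2: v_2(a)=2, v_2(b)=1; units ≡ 7, 5 (mod 8); ε·ε+αω+βω = 1·0+2·1+1·0 ≡ 0  ⇒  (a,b)_2 = +1.
v=19: a=19^3·(≡4), b=19^2·(≡9) mod 19; (4|19)=+1, (9|19)=+1; (−1)^{3·2·9}·(+1)^2·(+1)^3 = +1.
(-29393, 26 / ℚ) ramifies at {7, 13}: a division algebra.

[7, 13]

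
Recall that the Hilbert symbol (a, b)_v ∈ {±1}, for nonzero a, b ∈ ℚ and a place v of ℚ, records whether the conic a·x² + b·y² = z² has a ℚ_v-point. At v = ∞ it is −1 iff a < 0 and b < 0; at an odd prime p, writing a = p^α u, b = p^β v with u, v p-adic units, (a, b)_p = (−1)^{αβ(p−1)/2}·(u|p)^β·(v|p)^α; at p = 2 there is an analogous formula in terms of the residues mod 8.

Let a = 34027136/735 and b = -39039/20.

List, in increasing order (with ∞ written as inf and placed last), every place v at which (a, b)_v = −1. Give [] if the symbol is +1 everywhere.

[2, 5, 7, 13]

(a, b) ≡ (390, -1155) mod (ℚ^×)²; places V = {2, 3, 5, 7, 11, 13, ∞}.
(a,b)_13: α=3, u≡10; β=2, v≡6 (mod 13); (10|13)=+1, (6|13)=-1; sign (−1)^0·+1^2·-1^3 = -1.
(a,b)_11: α=2, u≡5; β=1, v≡9 (mod 11); (5|11)=+1, (9|11)=+1; sign (−1)^0·+1^1·+1^2 = +1.
(a,b)_7: α=-2, u≡3; β=1, v≡5 (mod 7); (3|7)=-1, (5|7)=-1; sign (−1)^0·-1^1·-1^-2 = -1.
(a,b)_5: α=-1, u≡3; β=-1, v≡4 (mod 5); (3|5)=-1, (4|5)=+1; sign (−1)^0·-1^-1·+1^-1 = -1.
(a,b)_2: α=7, β=-2; u≡3, v≡5 (mod 8); ε(u)ε(v)=1·0, αω(v)=7·1, βω(u)=-2·1; sum ≡ 1  ⇒  -1.
(a,b)_∞: sgn(390)=+, sgn(-1155)=−, so +1.
(a,b)_3: α=-1, u≡1; β=1, v≡2 (mod 3); (1|3)=+1, (2|3)=-1; sign (−1)^1·+1^1·-1^-1 = +1.
(390, -1155 / ℚ) ramifies at {2, 5, 7, 13}: a division algebra.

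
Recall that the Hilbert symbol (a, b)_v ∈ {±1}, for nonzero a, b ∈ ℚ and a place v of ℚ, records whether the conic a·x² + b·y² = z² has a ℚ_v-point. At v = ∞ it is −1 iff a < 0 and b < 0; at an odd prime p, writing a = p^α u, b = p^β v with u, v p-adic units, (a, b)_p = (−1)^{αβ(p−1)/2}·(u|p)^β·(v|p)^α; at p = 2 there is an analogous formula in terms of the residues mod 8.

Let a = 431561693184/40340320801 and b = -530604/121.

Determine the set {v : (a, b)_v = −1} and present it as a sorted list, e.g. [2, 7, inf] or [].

[2, 17]

(a, b) ≡ (6, -51) mod (ℚ^×)²; places V = {2, 3, 11, 17, 19, 29, 31, ∞}.
(a,b)_3: α=1, u≡2; β=3, v≡1 (mod 3); (2|3)=-1, (1|3)=+1; sign (−1)^1·-1^3·+1^1 = +1.
(a,b)_∞: sgn(6)=+, sgn(-51)=−, so +1.
(a,b)_31: α=-4, u≡22; β=0, v≡13 (mod 31); (22|31)=-1, (13|31)=-1; sign (−1)^0·-1^0·-1^-4 = +1.
(a,b)_17: α=4, u≡11; β=3, v≡14 (mod 17); (11|17)=-1, (14|17)=-1; sign (−1)^0·-1^3·-1^4 = -1.
(a,b)_19: α=-2, u≡6; β=0, v≡4 (mod 19); (6|19)=+1, (4|19)=+1; sign (−1)^0·+1^0·+1^-2 = +1.
(a,b)_2: α=11, β=2; u≡3, v≡5 (mod 8); ε(u)ε(v)=1·0, αω(v)=11·1, βω(u)=2·1; sum ≡ 1  ⇒  -1.
(a,b)_29: α=2, u≡1; β=0, v≡25 (mod 29); (1|29)=+1, (25|29)=+1; sign (−1)^0·+1^0·+1^2 = +1.
(a,b)_11: α=-2, u≡6; β=-2, v≡3 (mod 11); (6|11)=-1, (3|11)=+1; sign (−1)^0·-1^-2·+1^-2 = +1.
(6, -51 / ℚ) ramifies at {2, 17}: a division algebra.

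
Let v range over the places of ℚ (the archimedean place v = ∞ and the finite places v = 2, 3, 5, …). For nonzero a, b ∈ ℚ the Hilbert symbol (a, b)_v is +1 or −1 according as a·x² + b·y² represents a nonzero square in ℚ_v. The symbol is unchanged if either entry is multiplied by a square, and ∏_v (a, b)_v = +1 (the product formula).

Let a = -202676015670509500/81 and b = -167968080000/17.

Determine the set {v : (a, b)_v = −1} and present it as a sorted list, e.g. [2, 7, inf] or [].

(a, b) ≡ (-15295, -34) mod (ℚ^×)²; places V = {2, 3, 5, 7, 17, 19, 23, ∞}.
(a,b)_∞: sgn(-15295)=−, sgn(-34)=−, so -1.
(a,b)_17: α=2, u≡12; β=-1, v≡15 (mod 17); (12|17)=-1, (15|17)=+1; sign (−1)^0·-1^-1·+1^2 = -1.
(a,b)_3: α=-4, u≡2; β=4, v≡2 (mod 3); (2|3)=-1, (2|3)=-1; sign (−1)^0·-1^4·-1^-4 = +1.
(a,b)_23: α=3, u≡12; β=2, v≡13 (mod 23); (12|23)=+1, (13|23)=+1; sign (−1)^0·+1^2·+1^3 = +1.
(a,b)_19: α=3, u≡18; β=0, v≡11 (mod 19); (18|19)=-1, (11|19)=+1; sign (−1)^0·-1^0·+1^3 = +1.
(a,b)_7: α=5, u≡5; β=2, v≡2 (mod 7); (5|7)=-1, (2|7)=+1; sign (−1)^0·-1^2·+1^5 = +1.
(a,b)_5: α=3, u≡4; β=4, v≡1 (mod 5); (4|5)=+1, (1|5)=+1; sign (−1)^0·+1^4·+1^3 = +1.
(a,b)_2: α=2, β=7; u≡1, v≡7 (mod 8); ε(u)ε(v)=0·1, αω(v)=2·0, βω(u)=7·0; sum ≡ 0  ⇒  +1.
(-15295, -34 / ℚ) ramifies at {17, ∞}: a division algebra.

[17, inf]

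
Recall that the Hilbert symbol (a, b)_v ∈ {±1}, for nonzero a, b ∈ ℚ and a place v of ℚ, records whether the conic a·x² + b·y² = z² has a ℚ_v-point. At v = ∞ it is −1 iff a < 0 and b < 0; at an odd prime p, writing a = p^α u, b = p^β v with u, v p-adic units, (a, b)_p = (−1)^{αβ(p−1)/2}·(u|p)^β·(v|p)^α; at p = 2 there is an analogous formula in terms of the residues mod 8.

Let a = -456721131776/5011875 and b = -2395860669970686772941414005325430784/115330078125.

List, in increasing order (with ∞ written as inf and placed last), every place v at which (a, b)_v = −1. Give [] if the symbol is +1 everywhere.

(a, b) ≡ (-2369851, -11305) mod (ℚ^×)²; places V = {2, 3, 5, 7, 11, 13, 17, 19, 23, 29, ∞}.
(a,b)_∞: sgn(-2369851)=−, sgn(-11305)=−, so -1.
(a,b)_29: α=1, u≡21; β=4, v≡25 (mod 29); (21|29)=-1, (25|29)=+1; sign (−1)^0·-1^4·+1^1 = +1.
(a,b)_11: α=-1, u≡5; β=2, v≡9 (mod 11); (5|11)=+1, (9|11)=+1; sign (−1)^0·+1^2·+1^-1 = +1.
(a,b)_17: α=1, u≡6; β=5, v≡9 (mod 17); (6|17)=-1, (9|17)=+1; sign (−1)^0·-1^5·+1^1 = -1.
(a,b)_13: α=2, u≡4; β=4, v≡5 (mod 13); (4|13)=+1, (5|13)=-1; sign (−1)^0·+1^4·-1^2 = +1.
(a,b)_3: α=-6, u≡2; β=-10, v≡2 (mod 3); (2|3)=-1, (2|3)=-1; sign (−1)^0·-1^-10·-1^-6 = +1.
(a,b)_19: α=1, u≡16; β=3, v≡12 (mod 19); (16|19)=+1, (12|19)=-1; sign (−1)^1·+1^3·-1^1 = +1.
(a,b)_2: α=8, β=20; u≡5, v≡7 (mod 8); ε(u)ε(v)=0·1, αω(v)=8·0, βω(u)=20·1; sum ≡ 0  ⇒  +1.
(a,b)_5: α=-4, u≡1; β=-9, v≡4 (mod 5); (1|5)=+1, (4|5)=+1; sign (−1)^0·+1^-9·+1^-4 = +1.
(a,b)_23: α=1, u≡2; β=4, v≡22 (mod 23); (2|23)=+1, (22|23)=-1; sign (−1)^0·+1^4·-1^1 = -1.
(a,b)_7: α=2, u≡6; β=3, v≡1 (mod 7); (6|7)=-1, (1|7)=+1; sign (−1)^0·-1^3·+1^2 = -1.
(-2369851, -11305 / ℚ) ramifies at {7, 17, 23, ∞}: a division algebra.

[7, 17, 23, inf]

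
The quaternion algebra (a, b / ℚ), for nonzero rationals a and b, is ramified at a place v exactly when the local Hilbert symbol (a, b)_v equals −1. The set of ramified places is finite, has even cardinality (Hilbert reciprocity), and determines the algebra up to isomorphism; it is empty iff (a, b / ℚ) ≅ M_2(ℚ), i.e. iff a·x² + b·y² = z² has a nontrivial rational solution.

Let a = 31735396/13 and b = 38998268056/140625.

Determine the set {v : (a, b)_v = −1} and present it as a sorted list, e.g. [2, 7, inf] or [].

[2, 7, 11, 13, 17, 19, 23, 29]

(a, b) ≡ (852397, 278806) mod (ℚ^×)²; places V = {2, 3, 5, 7, 11, 13, 17, 19, 23, 29, ∞}.
(a,b)_19: α=1, u≡1; β=1, v≡17 (mod 19); (1|19)=+1, (17|19)=+1; sign (−1)^1·+1^1·+1^1 = -1.
(a,b)_17: α=1, u≡4; β=2, v≡14 (mod 17); (4|17)=+1, (14|17)=-1; sign (−1)^0·+1^2·-1^1 = -1.
(a,b)_7: α=1, u≡6; β=0, v≡3 (mod 7); (6|7)=-1, (3|7)=-1; sign (−1)^0·-1^0·-1^1 = -1.
(a,b)_29: α=1, u≡23; β=1, v≡12 (mod 29); (23|29)=+1, (12|29)=-1; sign (−1)^0·+1^1·-1^1 = -1.
(a,b)_11: α=2, u≡7; β=3, v≡2 (mod 11); (7|11)=-1, (2|11)=-1; sign (−1)^0·-1^3·-1^2 = -1.
(a,b)_3: α=0, u≡1; β=-2, v≡1 (mod 3); (1|3)=+1, (1|3)=+1; sign (−1)^0·+1^-2·+1^0 = +1.
(a,b)_2: α=2, β=3; u≡5, v≡3 (mod 8); ε(u)ε(v)=0·1, αω(v)=2·1, βω(u)=3·1; sum ≡ 1  ⇒  -1.
(a,b)_5: α=0, u≡2; β=-6, v≡4 (mod 5); (2|5)=-1, (4|5)=+1; sign (−1)^0·-1^-6·+1^0 = +1.
(a,b)_23: α=0, u≡5; β=1, v≡12 (mod 23); (5|23)=-1, (12|23)=+1; sign (−1)^0·-1^1·+1^0 = -1.
(a,b)_∞: sgn(852397)=+, sgn(278806)=+, so +1.
(a,b)_13: α=-1, u≡4; β=0, v≡5 (mod 13); (4|13)=+1, (5|13)=-1; sign (−1)^0·+1^0·-1^-1 = -1.
(852397, 278806 / ℚ) ramifies at {2, 7, 11, 13, 17, 19, 23, 29}: a division algebra.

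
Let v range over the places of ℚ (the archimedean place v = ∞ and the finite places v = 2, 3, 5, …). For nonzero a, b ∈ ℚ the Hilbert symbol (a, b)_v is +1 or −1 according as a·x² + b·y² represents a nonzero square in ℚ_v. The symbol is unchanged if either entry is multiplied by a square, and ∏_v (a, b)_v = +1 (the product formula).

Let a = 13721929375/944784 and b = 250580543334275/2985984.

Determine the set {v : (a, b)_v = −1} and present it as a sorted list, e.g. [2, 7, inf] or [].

[2, 11]

(a, b) ≡ (7, 11) mod (ℚ^×)²; places V = {2, 3, 5, 7, 11, 23, ∞}.
(a,b)_11: α=2, u≡8; β=5, v≡1 (mod 11); (8|11)=-1, (1|11)=+1; sign (−1)^0·-1^5·+1^2 = -1.
(a,b)_2: α=-4, β=-12; u≡7, v≡3 (mod 8); ε(u)ε(v)=1·1, αω(v)=-4·1, βω(u)=-12·0; sum ≡ 1  ⇒  -1.
(a,b)_7: α=3, u≡2; β=6, v≡4 (mod 7); (2|7)=+1, (4|7)=+1; sign (−1)^0·+1^6·+1^3 = +1.
(a,b)_3: α=-10, u≡1; β=-6, v≡2 (mod 3); (1|3)=+1, (2|3)=-1; sign (−1)^0·+1^-6·-1^-10 = +1.
(a,b)_5: α=4, u≡3; β=2, v≡4 (mod 5); (3|5)=-1, (4|5)=+1; sign (−1)^0·-1^2·+1^4 = +1.
(a,b)_23: α=2, u≡14; β=2, v≡7 (mod 23); (14|23)=-1, (7|23)=-1; sign (−1)^0·-1^2·-1^2 = +1.
(a,b)_∞: sgn(7)=+, sgn(11)=+, so +1.
|Ram(7, 11)| = 2, even; anisotropic at {2, 11}.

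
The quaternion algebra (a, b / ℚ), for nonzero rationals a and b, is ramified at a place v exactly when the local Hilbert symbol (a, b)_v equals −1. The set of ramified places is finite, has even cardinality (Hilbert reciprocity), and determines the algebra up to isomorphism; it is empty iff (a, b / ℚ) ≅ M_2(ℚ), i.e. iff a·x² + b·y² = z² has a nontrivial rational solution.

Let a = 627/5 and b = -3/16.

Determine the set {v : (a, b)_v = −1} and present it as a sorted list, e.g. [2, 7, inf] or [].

[5, 11]

(a, b) ≡ (3135, -3) mod (ℚ^×)²; places V = {2, 3, 5, 11, 19, ∞}.
(a,b)_3: α=1, u≡1; β=1, v≡2 (mod 3); (1|3)=+1, (2|3)=-1; sign (−1)^1·+1^1·-1^1 = +1.
(a,b)_5: α=-1, u≡2; β=0, v≡2 (mod 5); (2|5)=-1, (2|5)=-1; sign (−1)^0·-1^0·-1^-1 = -1.
(a,b)_11: α=1, u≡7; β=0, v≡6 (mod 11); (7|11)=-1, (6|11)=-1; sign (−1)^0·-1^0·-1^1 = -1.
(a,b)_19: α=1, u≡18; β=0, v≡1 (mod 19); (18|19)=-1, (1|19)=+1; sign (−1)^0·-1^0·+1^1 = +1.
(a,b)_2: α=0, β=-4; u≡7, v≡5 (mod 8); ε(u)ε(v)=1·0, αω(v)=0·1, βω(u)=-4·0; sum ≡ 0  ⇒  +1.
(a,b)_∞: sgn(3135)=+, sgn(-3)=−, so +1.
Ram(3135, -3) = {5, 11}; no ℚ_5-point on the conic.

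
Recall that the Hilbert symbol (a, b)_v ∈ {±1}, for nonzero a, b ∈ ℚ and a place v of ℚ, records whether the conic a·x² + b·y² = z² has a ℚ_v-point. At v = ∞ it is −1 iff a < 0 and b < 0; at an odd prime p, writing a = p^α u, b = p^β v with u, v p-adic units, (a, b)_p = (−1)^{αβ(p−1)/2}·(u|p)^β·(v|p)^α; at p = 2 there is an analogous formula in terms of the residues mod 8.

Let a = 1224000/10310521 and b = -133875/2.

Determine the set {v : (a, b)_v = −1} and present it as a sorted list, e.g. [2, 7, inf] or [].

[2, 17]

Mod squares: a ≡ 85, b ≡ -1190. Check v ∈ {∞, 2, 3, 5, 7, 13, 17, 19}.
v=17: a=17^1·(≡14), b=17^1·(≡15) mod 17; (14|17)=-1, (15|17)=+1; (−1)^{1·1·8}·(-1)^1·(+1)^1 = -1.
v=5: a=5^3·(≡2), b=5^3·(≡2) mod 5; (2|5)=-1, (2|5)=-1; (−1)^{3·3·2}·(-1)^3·(-1)^3 = +1.
v=7: a=7^0·(≡2), b=7^1·(≡3) mod 7; (2|7)=+1, (3|7)=-1; (−1)^{0·1·3}·(+1)^1·(-1)^0 = +1.
v=3: a=3^2·(≡1), b=3^2·(≡1) mod 3; (1|3)=+1, (1|3)=+1; (−1)^{2·2·1}·(+1)^2·(+1)^2 = +1.
v=∞: 85 > 0 and -1190 < 0  ⇒  (a,b)_∞ = +1.
v=19: a=19^-2·(≡5), b=19^0·(≡9) mod 19; (5|19)=+1, (9|19)=+1; (−1)^{-2·0·9}·(+1)^0·(+1)^-2 = +1.
v=13: a=13^-4·(≡5), b=13^0·(≡6) mod 13; (5|13)=-1, (6|13)=-1; (−1)^{-4·0·6}·(-1)^0·(-1)^-4 = +1.
v=2: v_2(a)=6, v_2(b)=-1; units ≡ 5, 5 (mod 8); ε·ε+αω+βω = 0·0+6·1+-1·1 ≡ 1  ⇒  (a,b)_2 = -1.
(85, -1190 / ℚ) ramifies at {2, 17}: a division algebra.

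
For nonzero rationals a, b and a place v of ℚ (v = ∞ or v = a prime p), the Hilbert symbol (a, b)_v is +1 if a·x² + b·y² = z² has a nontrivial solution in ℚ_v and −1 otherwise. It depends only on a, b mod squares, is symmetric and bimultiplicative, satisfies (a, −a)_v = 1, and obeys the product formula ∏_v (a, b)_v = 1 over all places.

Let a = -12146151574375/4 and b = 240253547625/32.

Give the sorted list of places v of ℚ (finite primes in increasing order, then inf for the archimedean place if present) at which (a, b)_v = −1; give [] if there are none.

Mod squares: a ≡ -2346799, b ≡ 257890. Check v ∈ {∞, 2, 3, 5, 7, 13, 17, 37, 41}.
v=∞: -2346799 < 0 and 257890 > 0  ⇒  (a,b)_∞ = +1.
v=2: v_2(a)=-2, v_2(b)=-5; units ≡ 1, 1 (mod 8); ε·ε+αω+βω = 0·0+-2·0+-5·0 ≡ 0  ⇒  (a,b)_2 = +1.
v=41: a=41^1·(≡28), b=41^1·(≡28) mod 41; (28|41)=-1, (28|41)=-1; (−1)^{1·1·20}·(-1)^1·(-1)^1 = +1.
v=5: a=5^4·(≡4), b=5^3·(≡3) mod 5; (4|5)=+1, (3|5)=-1; (−1)^{4·3·2}·(+1)^3·(-1)^4 = +1.
v=17: a=17^1·(≡14), b=17^1·(≡5) mod 17; (14|17)=-1, (5|17)=-1; (−1)^{1·1·8}·(-1)^1·(-1)^1 = +1.
v=13: a=13^3·(≡7), b=13^2·(≡4) mod 13; (7|13)=-1, (4|13)=+1; (−1)^{3·2·6}·(-1)^2·(+1)^3 = +1.
v=37: a=37^1·(≡11), b=37^1·(≡22) mod 37; (11|37)=+1, (22|37)=-1; (−1)^{1·1·18}·(+1)^1·(-1)^1 = -1.
v=3: a=3^0·(≡2), b=3^2·(≡1) mod 3; (2|3)=-1, (1|3)=+1; (−1)^{0·2·1}·(-1)^2·(+1)^0 = +1.
v=7: a=7^3·(≡4), b=7^2·(≡3) mod 7; (4|7)=+1, (3|7)=-1; (−1)^{3·2·3}·(+1)^2·(-1)^3 = -1.
(-2346799, 257890 / ℚ) ramifies at {7, 37}: a division algebra.

[7, 37]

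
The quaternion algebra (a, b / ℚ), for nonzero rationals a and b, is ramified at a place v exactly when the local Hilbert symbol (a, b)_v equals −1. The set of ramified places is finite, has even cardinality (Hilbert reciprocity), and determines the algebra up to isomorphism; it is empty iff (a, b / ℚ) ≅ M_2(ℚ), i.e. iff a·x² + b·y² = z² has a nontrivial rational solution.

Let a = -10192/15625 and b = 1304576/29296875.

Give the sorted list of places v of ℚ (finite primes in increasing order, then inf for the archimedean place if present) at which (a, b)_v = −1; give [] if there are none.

(a, b) ≡ (-13, 78) mod (ℚ^×)²; places V = {2, 3, 5, 7, 13, ∞}.
(a,b)_13: α=1, u≡4; β=1, v≡7 (mod 13); (4|13)=+1, (7|13)=-1; sign (−1)^0·+1^1·-1^1 = -1.
(a,b)_2: α=4, β=11; u≡3, v≡7 (mod 8); ε(u)ε(v)=1·1, αω(v)=4·0, βω(u)=11·1; sum ≡ 0  ⇒  +1.
(a,b)_5: α=-6, u≡3; β=-10, v≡2 (mod 5); (3|5)=-1, (2|5)=-1; sign (−1)^0·-1^-10·-1^-6 = +1.
(a,b)_3: α=0, u≡2; β=-1, v≡2 (mod 3); (2|3)=-1, (2|3)=-1; sign (−1)^0·-1^-1·-1^0 = -1.
(a,b)_7: α=2, u≡2; β=2, v≡4 (mod 7); (2|7)=+1, (4|7)=+1; sign (−1)^0·+1^2·+1^2 = +1.
(a,b)_∞: sgn(-13)=−, sgn(78)=+, so +1.
(-13, 78 / ℚ) ramifies at {3, 13}: a division algebra.

[3, 13]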